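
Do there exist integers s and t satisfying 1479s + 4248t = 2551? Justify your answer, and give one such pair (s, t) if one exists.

There are no such integers.

Any value of 1479s + 4248t is a multiple of gcd(1479, 4248) = 3.
But 2551 = 3·850 + 1, so 3 ∤ 2551.
So the equation is unsolvable over ℤ.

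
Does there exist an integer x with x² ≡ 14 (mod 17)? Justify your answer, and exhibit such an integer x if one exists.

No such integer exists.

Computing x² mod 17 for x = 0, 1, …, 8 (enough, by the symmetry x ↦ 17 − x) gives 0, 1, 4, 9, 16, 8, 2, 15, 13.
The set of squares mod 17 is therefore {0, 1, 2, 4, 8, 9, 13, 15, 16}, which does not contain 14.
Therefore x² ≡ 14 (mod 17) has no solution.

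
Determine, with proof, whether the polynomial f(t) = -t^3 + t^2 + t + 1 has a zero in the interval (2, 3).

f(2) = -1 and f(3) = -14, both negative, so a sign-change argument is unavailable; we show f keeps this sign on the whole interval.
Substitute t = 2 + u, where 0 < u < 1 on the interval. Expanding, f(2 + u) = -u^3 - 5u^2 - 7u - 1.
All 4 nonzero coefficients of this polynomial in u are negative; hence for u > 0 the value is a sum of negative terms (the constant -1 among them).
Therefore f(t) < 0 throughout (2, 3), and f has no zero there.

f has no root in that interval.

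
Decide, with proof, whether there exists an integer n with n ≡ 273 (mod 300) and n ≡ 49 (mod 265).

No such integer exists.

Reduce both congruences modulo 5, which divides 300 and 265: they say n ≡ 273 (mod 5) and n ≡ 49 (mod 5).
These are incompatible: 273 − 49 = 224 is not divisible by 5.
So no integer satisfies both congruences.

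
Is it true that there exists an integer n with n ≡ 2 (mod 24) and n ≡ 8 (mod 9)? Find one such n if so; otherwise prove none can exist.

The moduli are not coprime: gcd(24, 9) = 3. Compatibility requires 3 ∣ (8 − 2) = 6, which holds, so solutions exist.
List candidates n ≡ 2 (mod 24): 2, 26. Modulo 9 these are 2, 8; 26 gives 8 as required.
Verify: 26 = 1·24 + 2 and 26 = 2·9 + 8. ✓

n = 26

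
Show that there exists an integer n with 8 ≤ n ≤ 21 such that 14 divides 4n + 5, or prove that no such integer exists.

No, no such integer n in that range exists.

At n = 8, 4·8 + 5 = 37 ≡ 9 (mod 14), and each step in n adds 4, giving residues 9, 13, 3, 7, 11, 1, 5, 9, 13, 3, 7, 11, 1, 5 for n = 8, 9, …, 21.
The residue 0 does not occur, so no n in [8, 21] makes 4n + 5 a multiple of 14.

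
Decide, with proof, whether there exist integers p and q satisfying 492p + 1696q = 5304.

Since gcd(492, 1696) = 4 and 5304 = 4·1326, Bézout's identity guarantees a solution.
Dividing through by 4 reduces the equation to 123p + 424q = 1326.
Run the Euclidean algorithm on 424 and 123: 424 = 3·123 + 55, 123 = 2·55 + 13, 55 = 4·13 + 3, 13 = 4·3 + 1, 3 = 3·1 + 0.
Unwinding: 1 = 13 − 4·3 = 13 − 4·(55 − 4·13) = −4·55 + 17·13 = −4·55 + 17·(123 − 2·55) = 17·123 − 38·55 = 17·123 − 38·(424 − 3·123) = −38·424 + 131·123, i.e. 123·131 + 424·(-38) = 1.
Multiplying through by 1326: p = 131·1326 = 173706, q = (-38)·1326 = -50388 is a solution.
The general solution is p = 173706 + 424k, q = -50388 − 123k; taking k = -409 gives the smaller pair p = 290, q = -81.
Check: 492·290 + 1696·(-81) = 142680 − 137376 = 5304. ✓

p = 290, q = -81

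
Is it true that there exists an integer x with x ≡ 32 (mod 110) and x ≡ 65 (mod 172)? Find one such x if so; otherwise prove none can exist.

No, no such integer exists.

Both moduli are multiples of 2 = gcd(110, 172), so any solution would satisfy x ≡ 32 and x ≡ 65 modulo 2 simultaneously.
However 32 ≡ 0 and 65 ≡ 1 (mod 2), and 0 ≠ 1.
So no integer satisfies both congruences.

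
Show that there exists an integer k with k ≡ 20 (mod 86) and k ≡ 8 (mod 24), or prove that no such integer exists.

k = 536

Here gcd(86, 24) = 2, and both 20 and 8 leave remainder 0 mod 2, so the system is consistent.
Step through k = 20, 20 + 86, 20 + 2·86, …: the values 20, 106, 192, 278, 364, 450, 536 reduce mod 24 to 20, 10, 0, 14, 4, 18, 8. The value 536 hits 8.
Verify: 536 = 6·86 + 20 and 536 = 22·24 + 8. ✓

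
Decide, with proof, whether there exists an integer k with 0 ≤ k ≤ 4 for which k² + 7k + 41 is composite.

k = 4

At k = 4: 4² + 7·4 + 41 = 85 = 5·17, which is composite.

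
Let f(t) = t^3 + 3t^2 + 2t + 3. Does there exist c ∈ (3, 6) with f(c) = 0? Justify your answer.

No.

The endpoint values f(3) = 63 and f(6) = 339 are both positive. Claim: f(t) > 0 for every t in (3, 6).
Shift to the endpoint 3: with t = 3 + u (0 < u < 3), one computes f(3 + u) = u^3 + 12u^2 + 47u + 63.
The nonzero coefficients here are all positive, so for u > 0 every term is positive (or zero), and the constant term 63 is strictly positive.
Therefore f(t) > 0 throughout (3, 6), and f has no zero there.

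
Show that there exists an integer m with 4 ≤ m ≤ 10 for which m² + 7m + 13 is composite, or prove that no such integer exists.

At m = 10: 10² + 7·10 + 13 = 183 = 3·61, which is composite.

m = 10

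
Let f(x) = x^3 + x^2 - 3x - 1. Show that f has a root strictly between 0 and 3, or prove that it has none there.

f(0) = -1 and f(3) = 26, which have opposite signs.
f is continuous everywhere (it is a polynomial), in particular on [0, 3].
By the Intermediate Value Theorem, f takes the value 0 somewhere in the open interval.

Yes, f has a root in the interval.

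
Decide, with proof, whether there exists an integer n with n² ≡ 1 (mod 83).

n = 1

Take n = 1. Then 1² = 1, and since 0 ≤ 1 < 83 this is already reduced: 1² ≡ 1 (mod 83).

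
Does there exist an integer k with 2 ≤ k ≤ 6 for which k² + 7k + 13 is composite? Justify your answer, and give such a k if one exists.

At k = 6: 6² + 7·6 + 13 = 91 = 7·13, which is composite.

k = 6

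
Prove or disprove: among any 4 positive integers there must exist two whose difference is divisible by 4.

No; for instance {16, 17, 18, 19} is a counterexample.

Take the 4 consecutive integers 16, 17, 18, 19: their residues mod 4 are all distinct because 4 ≤ 4.
Any two of them differ by at most 3 < 4 and by at least 1, so no difference is a multiple of 4.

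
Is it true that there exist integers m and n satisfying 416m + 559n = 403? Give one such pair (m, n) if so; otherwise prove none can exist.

m = 5, n = -3

gcd(416, 559) = 13, and 13 divides 403, so integer solutions exist.
Dividing through by 13 reduces the equation to 32m + 43n = 31.
Euclidean algorithm: 43 = 1·32 + 11, 32 = 2·11 + 10, 11 = 1·10 + 1, 10 = 10·1 + 0.
Back-substituting, 1 = 11 − 1·10 = 11 − (32 − 2·11) = −32 + 3·11 = −32 + 3·(43 − 1·32) = 3·43 − 4·32; that is, 32·(-4) + 43·3 = 1.
Scaling by 31 gives the particular solution (m, n) = (-124, 93).
The general solution is m = -124 + 43k, n = 93 − 32k; taking k = 3 gives the smaller pair m = 5, n = -3.
Check: 416·5 + 559·(-3) = 2080 − 1677 = 403. ✓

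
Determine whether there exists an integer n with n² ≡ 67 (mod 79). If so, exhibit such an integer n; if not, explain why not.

Take n = 15. Then 15² = 225 = 2·79 + 67, so 15² ≡ 67 (mod 79).

n = 15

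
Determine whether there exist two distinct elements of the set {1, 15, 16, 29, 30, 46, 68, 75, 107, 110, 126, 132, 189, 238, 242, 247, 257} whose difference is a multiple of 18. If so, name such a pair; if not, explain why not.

No, no such pair exists.

Two integers differ by a multiple of 18 exactly when they have the same residue mod 18. The residues are 1↦1, 15↦15, 16↦16, 29↦11, 30↦12, 46↦10, 68↦14, 75↦3, 107↦17, 110↦2, 126↦0, 132↦6, 189↦9, 238↦4, 242↦8, 247↦13, 257↦5.
All 17 residues are distinct, so no two elements differ by a multiple of 18.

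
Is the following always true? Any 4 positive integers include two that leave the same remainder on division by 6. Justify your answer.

Try 4 consecutive integers, 19, 20, 21, 22. Their remainders mod 6 are 1, 2, 3, 4 — pairwise different, as any 4 ≤ 6 consecutive integers have distinct residues.
So no two of them leave the same remainder on division by 6; the claim fails for this set.

No; for instance {19, 20, 21, 22} is a counterexample.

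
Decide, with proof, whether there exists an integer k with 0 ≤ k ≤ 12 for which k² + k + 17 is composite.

The values for k = 0, 1, …, 12 are 17, 19, 23, 29, 37, 47, 59, 73, 89, 107, 127, 149, 173, and each of these is prime.
So no value in the range makes the expression composite.

No, no such integer k in that range exists.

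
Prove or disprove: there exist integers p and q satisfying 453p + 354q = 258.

p = 92, q = -117

Every value of 453p + 354q is a multiple of gcd(453, 354) = 3; since 3 ∣ 258, solutions exist.
Dividing through by 3 reduces the equation to 151p + 118q = 86.
Run the Euclidean algorithm on 151 and 118: 151 = 1·118 + 33, 118 = 3·33 + 19, 33 = 1·19 + 14, 19 = 1·14 + 5, 14 = 2·5 + 4, 5 = 1·4 + 1, 4 = 4·1 + 0.
Working back up the chain: 1 = 5 − 1·4 = 5 − (14 − 2·5) = −14 + 3·5 = −14 + 3·(19 − 1·14) = 3·19 − 4·14 = 3·19 − 4·(33 − 1·19) = −4·33 + 7·19 = −4·33 + 7·(118 − 3·33) = 7·118 − 25·33 = 7·118 − 25·(151 − 1·118) = −25·151 + 32·118. So 151·(-25) + 118·32 = 1.
Multiplying through by 86: p = (-25)·86 = -2150, q = 32·86 = 2752 is a solution.
The general solution is p = -2150 + 118k, q = 2752 − 151k; taking k = 19 gives the smaller pair p = 92, q = -117.
Check: 453·92 + 354·(-117) = 41676 − 41418 = 258. ✓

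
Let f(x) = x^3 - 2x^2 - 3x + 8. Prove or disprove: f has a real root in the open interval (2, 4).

f(2) = 2 and f(4) = 28, both positive, so a sign-change argument is unavailable; we show f keeps this sign on the whole interval.
Shift to the endpoint 2: with x = 2 + u (0 < u < 2), one computes f(2 + u) = u^3 + 4u^2 + u + 2.
The nonzero coefficients here are all positive, so for u > 0 every term is positive (or zero), and the constant term 2 is strictly positive.
Therefore f(x) > 0 throughout (2, 4), and f has no zero there.

f has no root in that interval.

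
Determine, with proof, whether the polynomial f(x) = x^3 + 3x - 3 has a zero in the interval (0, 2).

Yes, f has a root in the interval.

f(0) = -3 and f(2) = 11, which have opposite signs.
Since f is a polynomial it is continuous on [0, 2].
By the Intermediate Value Theorem, f takes the value 0 somewhere in the open interval.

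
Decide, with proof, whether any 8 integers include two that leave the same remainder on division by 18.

Consider the 8 integers 88, 89, …, 95. They lie in distinct residue classes modulo 18, since 8 ≤ 18.
Hence this collection has no pair with equal remainders mod 18, disproving the claim.

No, the set {88, 89, 90, 91, 92, 93, 94, 95} is a counterexample.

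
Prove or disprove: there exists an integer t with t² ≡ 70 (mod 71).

71 is prime, so by Euler's criterion 70 is a square mod 71 iff 70^((71−1)/2) = 70^35 ≡ 1 (mod 71).
Repeated squaring mod 71: 70^2 = 4900 ≡ 1; 70^4 ≡ 1² = 1 ≡ 1; 70^8 ≡ 1² = 1 ≡ 1; 70^16 ≡ 1² = 1 ≡ 1; 70^32 ≡ 1² = 1 ≡ 1.
Since 35 = 32 + 2 + 1, 70^35 ≡ 1 · 1 · 70; multiplying out mod 71: 1·1 = 1 ≡ 1, then 1·70 = 70 ≡ 70. Thus 70^35 ≡ 70 ≡ −1 (mod 71).
The value −1 means 70 is a non-residue modulo 71, so t² ≡ 70 (mod 71) is impossible.

No, no such integer exists.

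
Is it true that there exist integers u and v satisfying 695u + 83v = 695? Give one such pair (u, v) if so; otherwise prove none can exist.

695 and 83 are coprime, so 695u + 83v ranges over all of ℤ.
Run the Euclidean algorithm on 695 and 83: 695 = 8·83 + 31, 83 = 2·31 + 21, 31 = 1·21 + 10, 21 = 2·10 + 1, 10 = 10·1 + 0.
Back-substituting, 1 = 21 − 2·10 = 21 − 2·(31 − 1·21) = −2·31 + 3·21 = −2·31 + 3·(83 − 2·31) = 3·83 − 8·31 = 3·83 − 8·(695 − 8·83) = −8·695 + 67·83; that is, 695·(-8) + 83·67 = 1.
Times 695: 695·(-5560) + 83·46565 = 695, so (-5560, 46565) solves it.
Adding 67·83 to u and subtracting 67·695 from v gives the tidier solution (1, 0).
Indeed 695·1 + 83·0 = 695 + 0 = 695.

u = 1, v = 0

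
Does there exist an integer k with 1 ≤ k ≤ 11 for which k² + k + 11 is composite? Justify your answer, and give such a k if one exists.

At k = 10: 10² + 10 + 11 = 121 = 11·11, which is composite.

k = 10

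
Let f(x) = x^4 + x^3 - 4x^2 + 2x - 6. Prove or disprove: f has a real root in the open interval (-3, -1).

Yes, f has a root in the interval.

f(-3) = 6 and f(-1) = -12, which have opposite signs.
f is continuous everywhere (it is a polynomial), in particular on [-3, -1].
By the Intermediate Value Theorem f must vanish at some point of (-3, -1).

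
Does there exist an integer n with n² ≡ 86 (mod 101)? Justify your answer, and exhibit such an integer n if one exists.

Apply Euler's criterion with the prime 101: 86 is a quadratic residue iff 86^50 ≡ 1 (mod 101), and a non-residue iff it is ≡ −1.
Squaring successively (mod 101): 86^2 = 7396 ≡ 23; 86^4 ≡ 23² = 529 ≡ 24; 86^8 ≡ 24² = 576 ≡ 71; 86^16 ≡ 71² = 5041 ≡ 92; 86^32 ≡ 92² = 8464 ≡ 81.
Since 50 = 32 + 16 + 2, 86^50 ≡ 81 · 92 · 23; multiplying out mod 101: 81·92 = 7452 ≡ 79, then 79·23 = 1817 ≡ 100. Thus 86^50 ≡ 100 ≡ −1 (mod 101).
By Euler's criterion 86 is a quadratic non-residue mod 101: no n satisfies n² ≡ 86 (mod 101).

No, no such integer exists.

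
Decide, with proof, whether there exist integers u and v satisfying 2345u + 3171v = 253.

Any value of 2345u + 3171v is a multiple of gcd(2345, 3171) = 7.
But 253 is not a multiple of 7 (it leaves remainder 1).
Therefore 2345u + 3171v = 253 has no solution in integers.

There are no such integers.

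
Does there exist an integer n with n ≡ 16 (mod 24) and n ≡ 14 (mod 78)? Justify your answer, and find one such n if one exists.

No such integer exists.

Reduce both congruences modulo 6, which divides 24 and 78: they say n ≡ 16 (mod 6) and n ≡ 14 (mod 6).
These are incompatible: 16 − 14 = 2 is not divisible by 6.
Therefore no such n exists.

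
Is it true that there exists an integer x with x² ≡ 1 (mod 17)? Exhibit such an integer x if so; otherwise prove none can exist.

x = 16

Take x = 16. Then 16² = 256 = 15·17 + 1, so 16² ≡ 1 (mod 17).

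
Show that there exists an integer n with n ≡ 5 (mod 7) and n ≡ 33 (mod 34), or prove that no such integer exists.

The moduli 7 and 34 are coprime, so by the Chinese Remainder Theorem a unique solution modulo 238 exists.
Any solution of the first congruence is n = 5 + 7t; substituting into the second, 7t ≡ 33 − 5 ≡ 28 (mod 34).
Note 7·5 = 35 ≡ 1 (mod 34) (as 35 − 1 = 1·34), so 7⁻¹ ≡ 5.
Multiplying by 5: t ≡ 5·28 = 140 ≡ 4 (mod 34).
Taking t = 4 gives n = 5 + 7·4 = 33.
Verify: 33 = 4·7 + 5 and 33 = 0·34 + 33. ✓

n = 33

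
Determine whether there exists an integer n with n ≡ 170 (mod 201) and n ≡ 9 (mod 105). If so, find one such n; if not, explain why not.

No, no such integer exists.

Reduce both congruences modulo 3, which divides 201 and 105: they say n ≡ 170 (mod 3) and n ≡ 9 (mod 3).
However 170 ≡ 2 and 9 ≡ 0 (mod 3), and 2 ≠ 0.
Hence the system has no solution.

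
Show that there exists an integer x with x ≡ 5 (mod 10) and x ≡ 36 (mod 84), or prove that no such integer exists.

No such integer exists.

Both moduli are multiples of 2 = gcd(10, 84), so any solution would satisfy x ≡ 5 and x ≡ 36 modulo 2 simultaneously.
But 5 mod 2 = 1 while 36 mod 2 = 0, a contradiction.
Therefore no such x exists.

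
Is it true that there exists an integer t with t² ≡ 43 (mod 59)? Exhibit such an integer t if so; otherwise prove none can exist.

No, no such integer exists.

Apply Euler's criterion with the prime 59: 43 is a quadratic residue iff 43^29 ≡ 1 (mod 59), and a non-residue iff it is ≡ −1.
Squaring successively (mod 59): 43^2 = 1849 ≡ 20; 43^4 ≡ 20² = 400 ≡ 46; 43^8 ≡ 46² = 2116 ≡ 51; 43^16 ≡ 51² = 2601 ≡ 5.
Since 29 = 16 + 8 + 4 + 1, 43^29 ≡ 5 · 51 · 46 · 43; multiplying out mod 59: 5·51 = 255 ≡ 19, then 19·46 = 874 ≡ 48, then 48·43 = 2064 ≡ 58. Thus 43^29 ≡ 58 ≡ −1 (mod 59).
By Euler's criterion 43 is a quadratic non-residue mod 59: no t satisfies t² ≡ 43 (mod 59).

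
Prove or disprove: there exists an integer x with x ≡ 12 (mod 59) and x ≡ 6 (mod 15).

x = 366

The moduli 59 and 15 are coprime, so by the Chinese Remainder Theorem a unique solution modulo 885 exists.
Write x = 12 + 59t and require 12 + 59t ≡ 6 (mod 15), i.e. 59t ≡ 9 (mod 15).
59 ≡ 14 (mod 15), so this reads 14t ≡ 9 (mod 15). Invert 14 mod 15 by the Euclidean algorithm: 15 = 1·14 + 1, 14 = 14·1 + 0; back-substituting, 1 = 15 − 1·14. Hence 14·(-1) ≡ 1, so 14⁻¹ ≡ -1 ≡ 14 (mod 15).
Therefore t ≡ 14·9 = 126 ≡ 6 (mod 15).
With t = 6: x = 12 + 59·6 = 366.
Check: 366 mod 59 = 12, 366 mod 15 = 6. ✓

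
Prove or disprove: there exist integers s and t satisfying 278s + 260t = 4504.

s = 48, t = -34

Every value of 278s + 260t is a multiple of gcd(278, 260) = 2; since 2 ∣ 4504, solutions exist.
Dividing through by 2 reduces the equation to 139s + 130t = 2252.
Euclidean algorithm: 139 = 1·130 + 9, 130 = 14·9 + 4, 9 = 2·4 + 1, 4 = 4·1 + 0.
Back-substituting, 1 = 9 − 2·4 = 9 − 2·(130 − 14·9) = −2·130 + 29·9 = −2·130 + 29·(139 − 1·130) = 29·139 − 31·130; that is, 139·29 + 130·(-31) = 1.
Times 2252: 139·65308 + 130·(-69812) = 2252, so (65308, -69812) solves it.
Subtracting 502·130 from s and adding 502·139 to t gives the tidier solution (48, -34).
Indeed 278·48 + 260·(-34) = 13344 − 8840 = 4504.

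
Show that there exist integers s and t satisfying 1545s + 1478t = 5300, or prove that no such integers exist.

s = 410, t = -425

Since gcd(1545, 1478) = 1, every integer is an integer combination of 1545 and 1478.
Euclidean algorithm: 1545 = 1·1478 + 67, 1478 = 22·67 + 4, 67 = 16·4 + 3, 4 = 1·3 + 1, 3 = 3·1 + 0.
Back-substituting, 1 = 4 − 1·3 = 4 − (67 − 16·4) = −67 + 17·4 = −67 + 17·(1478 − 22·67) = 17·1478 − 375·67 = 17·1478 − 375·(1545 − 1·1478) = −375·1545 + 392·1478; that is, 1545·(-375) + 1478·392 = 1.
Scaling by 5300 gives the particular solution (s, t) = (-1987500, 2077600).
Shifting by a multiple of (1478, −1545) keeps it a solution: s = -1987500 + 1345·1478 = 410, t = 2077600 − 1345·1545 = -425.
Check: 1545·410 + 1478·(-425) = 633450 − 628150 = 5300. ✓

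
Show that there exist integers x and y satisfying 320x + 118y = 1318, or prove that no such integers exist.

Every value of 320x + 118y is a multiple of gcd(320, 118) = 2; since 2 ∣ 1318, solutions exist.
Dividing through by 2 reduces the equation to 160x + 59y = 659.
Dividing repeatedly: 160 = 2·59 + 42, 59 = 1·42 + 17, 42 = 2·17 + 8, 17 = 2·8 + 1, 8 = 8·1 + 0.
Unwinding: 1 = 17 − 2·8 = 17 − 2·(42 − 2·17) = −2·42 + 5·17 = −2·42 + 5·(59 − 1·42) = 5·59 − 7·42 = 5·59 − 7·(160 − 2·59) = −7·160 + 19·59, i.e. 160·(-7) + 59·19 = 1.
Multiplying through by 659: x = (-7)·659 = -4613, y = 19·659 = 12521 is a solution.
The general solution is x = -4613 + 59k, y = 12521 − 160k; taking k = 79 gives the smaller pair x = 48, y = -119.
Indeed 320·48 + 118·(-119) = 15360 − 14042 = 1318.

x = 48, y = -119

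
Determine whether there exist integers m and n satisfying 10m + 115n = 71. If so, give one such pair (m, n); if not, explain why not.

No such integers exist.

gcd(10, 115) = 5, so every integer of the form 10m + 115n is a multiple of 5.
But 71 = 5·14 + 1, so 5 ∤ 71.
Hence no integers m, n satisfy the equation.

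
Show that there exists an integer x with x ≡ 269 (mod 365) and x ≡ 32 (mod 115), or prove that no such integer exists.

There is no such integer.

gcd(365, 115) = 5. If x ≡ 269 (mod 365) and x ≡ 32 (mod 115), then x ≡ 269 (mod 5) and x ≡ 32 (mod 5).
But 269 mod 5 = 4 while 32 mod 5 = 2, a contradiction.
Hence the system has no solution.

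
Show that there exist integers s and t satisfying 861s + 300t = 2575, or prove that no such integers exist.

There are no such integers.

Any value of 861s + 300t is a multiple of gcd(861, 300) = 3.
However 2575 leaves remainder 1 on division by 3.
So the equation is unsolvable over ℤ.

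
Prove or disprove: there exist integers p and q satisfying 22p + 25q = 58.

Since gcd(22, 25) = 1, every integer is an integer combination of 22 and 25.
Run the Euclidean algorithm on 25 and 22: 25 = 1·22 + 3, 22 = 7·3 + 1, 3 = 3·1 + 0.
Working back up the chain: 1 = 22 − 7·3 = 22 − 7·(25 − 1·22) = −7·25 + 8·22. So 22·8 + 25·(-7) = 1.
Multiplying through by 58: p = 8·58 = 464, q = (-7)·58 = -406 is a solution.
Subtracting 18·25 from p and adding 18·22 to q gives the tidier solution (14, -10).
Check: 22·14 + 25·(-10) = 308 − 250 = 58. ✓

p = 14, q = -10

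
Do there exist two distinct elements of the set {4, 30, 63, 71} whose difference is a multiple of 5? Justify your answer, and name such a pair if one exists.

Two integers differ by a multiple of 5 exactly when they have the same residue mod 5. The residues are 4↦4, 30↦0, 63↦3, 71↦1.
No residue repeats among the 4 elements, so no pair has difference ≡ 0 (mod 5).

No such pair exists.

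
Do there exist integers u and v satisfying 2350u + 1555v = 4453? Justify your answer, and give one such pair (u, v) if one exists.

There are no such integers.

Both 2350 and 1555 are divisible by gcd(2350, 1555) = 5, hence so is any combination 2350u + 1555v.
But 4453 = 5·890 + 3, so 5 ∤ 4453.
So the equation is unsolvable over ℤ.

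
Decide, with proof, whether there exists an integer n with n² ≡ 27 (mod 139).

No such integer exists.

Apply Euler's criterion with the prime 139: 27 is a quadratic residue iff 27^69 ≡ 1 (mod 139), and a non-residue iff it is ≡ −1.
Repeated squaring mod 139: 27^2 = 729 ≡ 34; 27^4 ≡ 34² = 1156 ≡ 44; 27^8 ≡ 44² = 1936 ≡ 129; 27^16 ≡ 129² = 16641 ≡ 100; 27^32 ≡ 100² = 10000 ≡ 131; 27^64 ≡ 131² = 17161 ≡ 64.
Since 69 = 64 + 4 + 1, 27^69 ≡ 64 · 44 · 27; multiplying out mod 139: 64·44 = 2816 ≡ 36, then 36·27 = 972 ≡ 138. Thus 27^69 ≡ 138 ≡ −1 (mod 139).
The value −1 means 27 is a non-residue modulo 139, so n² ≡ 27 (mod 139) is impossible.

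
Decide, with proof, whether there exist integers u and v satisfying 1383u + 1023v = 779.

There are no such integers.

Any value of 1383u + 1023v is a multiple of gcd(1383, 1023) = 3.
However 779 leaves remainder 2 on division by 3.
So the equation is unsolvable over ℤ.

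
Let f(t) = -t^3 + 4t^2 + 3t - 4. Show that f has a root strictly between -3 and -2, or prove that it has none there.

The endpoint values f(-3) = 50 and f(-2) = 14 are both positive. Claim: f(t) > 0 for every t in (-3, -2).
Substitute t = -2 − u, where 0 < u < 1 on the interval. Expanding, f(-2 − u) = u^3 + 10u^2 + 25u + 14.
The nonzero coefficients here are all positive, so for u > 0 every term is positive (or zero), and the constant term 14 is strictly positive.
Therefore f(t) > 0 throughout (-3, -2), and f has no zero there.

f has no root in that interval.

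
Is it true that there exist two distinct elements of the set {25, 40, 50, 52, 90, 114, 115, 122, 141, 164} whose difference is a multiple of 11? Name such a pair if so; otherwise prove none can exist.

Two integers differ by a multiple of 11 exactly when they have the same residue mod 11. The residues are 25↦3, 40↦7, 50↦6, 52↦8, 90↦2, 114↦4, 115↦5, 122↦1, 141↦9, 164↦10.
These 10 residues are pairwise different, hence no difference of two elements is divisible by 11.

There is no such pair.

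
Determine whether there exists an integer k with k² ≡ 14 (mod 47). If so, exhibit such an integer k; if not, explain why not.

Take k = 22. Then 22² = 484 = 10·47 + 14, so 22² ≡ 14 (mod 47).

k = 22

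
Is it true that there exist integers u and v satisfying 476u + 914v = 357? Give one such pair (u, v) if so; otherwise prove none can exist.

Any value of 476u + 914v is a multiple of gcd(476, 914) = 2.
But 357 is not a multiple of 2 (it leaves remainder 1).
Therefore 476u + 914v = 357 has no solution in integers.

No, no such integers exist.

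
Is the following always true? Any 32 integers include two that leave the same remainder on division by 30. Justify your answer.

True.

Each integer lies in one of the 30 residue classes modulo 30.
With 32 integers and only 30 classes, the pigeonhole principle forces two of them, say a and b, into the same class.
So a and b have equal remainders mod 30, which is exactly what was to be shown.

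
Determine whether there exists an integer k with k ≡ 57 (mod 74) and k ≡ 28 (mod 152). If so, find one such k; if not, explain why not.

Reduce both congruences modulo 2, which divides 74 and 152: they say k ≡ 57 (mod 2) and k ≡ 28 (mod 2).
However 57 ≡ 1 and 28 ≡ 0 (mod 2), and 1 ≠ 0.
So no integer satisfies both congruences.

No such integer exists.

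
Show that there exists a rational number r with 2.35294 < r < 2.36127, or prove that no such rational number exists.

r = 33/14

Multiplying by 14: 14·2.35294 = 32.94116 and 14·2.36127 = 33.05778, so the integer 33 lies strictly between them.
So r = 33/14 works: it is a ratio of integers, and dividing 14·2.35294 < 33 < 14·2.36127 through by 14 gives 2.35294 < 33/14 < 2.36127.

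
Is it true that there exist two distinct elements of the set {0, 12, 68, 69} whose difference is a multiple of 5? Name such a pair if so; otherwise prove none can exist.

Reduce each element modulo 5: 0↦0, 12↦2, 68↦3, 69↦4.
No residue repeats among the 4 elements, so no pair has difference ≡ 0 (mod 5).

No, no such pair exists.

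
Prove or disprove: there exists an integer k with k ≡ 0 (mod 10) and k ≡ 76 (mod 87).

k = 250

Since 10 and 87 share no common factor, CRT says the pair of congruences has a solution (unique mod 870).
Write k = 0 + 10t and require 0 + 10t ≡ 76 (mod 87), i.e. 10t ≡ 76 (mod 87).
Invert 10 mod 87 by the Euclidean algorithm: 87 = 8·10 + 7, 10 = 1·7 + 3, 7 = 2·3 + 1, 3 = 3·1 + 0; back-substituting, 1 = 7 − 2·3 = 7 − 2·(10 − 1·7) = −2·10 + 3·7 = −2·10 + 3·(87 − 8·10) = 3·87 − 26·10. Hence 10·(-26) ≡ 1, so 10⁻¹ ≡ -26 ≡ 61 (mod 87).
Multiplying by 61: t ≡ 61·76 = 4636 ≡ 25 (mod 87).
Taking t = 25 gives k = 0 + 10·25 = 250.
Check: 250 mod 10 = 0, 250 mod 87 = 76. ✓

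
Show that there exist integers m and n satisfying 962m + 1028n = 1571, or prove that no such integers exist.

No such integers exist.

Both 962 and 1028 are divisible by gcd(962, 1028) = 2, hence so is any combination 962m + 1028n.
But 1571 is not a multiple of 2 (it leaves remainder 1).
Therefore 962m + 1028n = 1571 has no solution in integers.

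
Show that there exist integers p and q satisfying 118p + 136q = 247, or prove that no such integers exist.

No such integers exist.

Any value of 118p + 136q is a multiple of gcd(118, 136) = 2.
But 247 = 2·123 + 1, so 2 ∤ 247.
Hence no integers p, q satisfy the equation.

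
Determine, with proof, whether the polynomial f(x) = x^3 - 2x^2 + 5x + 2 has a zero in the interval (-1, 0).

f(-1) = -6 and f(0) = 2, which have opposite signs.
Since f is a polynomial it is continuous on [-1, 0].
By the Intermediate Value Theorem f must vanish at some point of (-1, 0).

Yes, f has a root in the interval.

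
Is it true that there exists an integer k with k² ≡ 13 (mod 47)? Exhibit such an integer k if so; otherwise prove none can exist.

There is no such integer.

47 is prime, so by Euler's criterion 13 is a square mod 47 iff 13^((47−1)/2) = 13^23 ≡ 1 (mod 47).
Repeated squaring mod 47: 13^2 = 169 ≡ 28; 13^4 ≡ 28² = 784 ≡ 32; 13^8 ≡ 32² = 1024 ≡ 37; 13^16 ≡ 37² = 1369 ≡ 6.
Since 23 = 16 + 4 + 2 + 1, 13^23 ≡ 6 · 32 · 28 · 13; multiplying out mod 47: 6·32 = 192 ≡ 4, then 4·28 = 112 ≡ 18, then 18·13 = 234 ≡ 46. Thus 13^23 ≡ 46 ≡ −1 (mod 47).
By Euler's criterion 13 is a quadratic non-residue mod 47: no k satisfies k² ≡ 13 (mod 47).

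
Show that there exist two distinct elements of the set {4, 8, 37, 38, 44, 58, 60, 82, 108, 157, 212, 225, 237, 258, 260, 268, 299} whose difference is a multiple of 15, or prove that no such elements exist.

8 mod 15 = 8 and 38 mod 15 = 8, so 38 − 8 = 30 = 2·15.

8 and 38 are such a pair.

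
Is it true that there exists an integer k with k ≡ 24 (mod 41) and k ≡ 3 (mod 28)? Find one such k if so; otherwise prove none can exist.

gcd(41, 28) = 1, so the Chinese Remainder Theorem guarantees exactly one residue class mod 1148 satisfying both.
Write k = 24 + 41t and require 24 + 41t ≡ 3 (mod 28), i.e. 41t ≡ 7 (mod 28).
41 ≡ 13 (mod 28), so this reads 13t ≡ 7 (mod 28). Invert 13 mod 28 by the Euclidean algorithm: 28 = 2·13 + 2, 13 = 6·2 + 1, 2 = 2·1 + 0; back-substituting, 1 = 13 − 6·2 = 13 − 6·(28 − 2·13) = −6·28 + 13·13. Hence 13·13 ≡ 1, so 13⁻¹ ≡ 13 (mod 28).
Therefore t ≡ 13·7 = 91 ≡ 7 (mod 28).
With t = 7: k = 24 + 41·7 = 311.
Verify: 311 = 7·41 + 24 and 311 = 11·28 + 3. ✓

k = 311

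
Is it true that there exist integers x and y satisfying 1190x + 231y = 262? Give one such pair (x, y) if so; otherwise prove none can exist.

gcd(1190, 231) = 7, so every integer of the form 1190x + 231y is a multiple of 7.
However 262 leaves remainder 3 on division by 7.
So the equation is unsolvable over ℤ.

There are no such integers.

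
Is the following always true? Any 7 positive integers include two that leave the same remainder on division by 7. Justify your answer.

No; for instance {14, 15, 16, 17, 18, 19, 20} is a counterexample.

Take the 7 consecutive integers 14, 15, …, 20: their residues mod 7 are all distinct because 7 ≤ 7.
Hence this collection has no pair with equal remainders mod 7, disproving the claim.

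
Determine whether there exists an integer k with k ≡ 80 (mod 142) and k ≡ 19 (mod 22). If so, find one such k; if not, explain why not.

No, no such integer exists.

Both moduli are multiples of 2 = gcd(142, 22), so any solution would satisfy k ≡ 80 and k ≡ 19 modulo 2 simultaneously.
But 80 mod 2 = 0 while 19 mod 2 = 1, a contradiction.
Therefore no such k exists.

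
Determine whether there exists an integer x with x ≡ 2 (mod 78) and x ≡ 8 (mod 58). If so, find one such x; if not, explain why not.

x = 704

Here gcd(78, 58) = 2, and both 2 and 8 leave remainder 0 mod 2, so the system is consistent.
Put x = 2 + 78t, so we need 78t ≡ 6 (mod 58), equivalently (divide by 2) 39t ≡ 3 (mod 29).
39 ≡ 10 (mod 29), so this reads 10t ≡ 3 (mod 29). To invert 10 modulo 29: 29 = 2·10 + 9, 10 = 1·9 + 1, 9 = 9·1 + 0, and unwinding, 1 = 10 − 1·9 = 10 − (29 − 2·10) = −29 + 3·10. Thus 10⁻¹ ≡ 3 (mod 29).
Therefore t ≡ 3·3 = 9 (mod 29).
Then x = 2 + 78·9 = 704.
Indeed 704 ≡ 2 (mod 78) and 704 ≡ 8 (mod 58).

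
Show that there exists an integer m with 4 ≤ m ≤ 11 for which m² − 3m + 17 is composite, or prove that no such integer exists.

m = 8

At m = 8: 8² − 3·8 + 17 = 57 = 3·19, which is composite.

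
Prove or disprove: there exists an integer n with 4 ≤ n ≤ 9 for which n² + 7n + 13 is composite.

At n = 6: 6² + 7·6 + 13 = 91 = 7·13, which is composite.

n = 6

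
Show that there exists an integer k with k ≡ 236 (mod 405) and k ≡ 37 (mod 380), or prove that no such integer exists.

gcd(405, 380) = 5. If k ≡ 236 (mod 405) and k ≡ 37 (mod 380), then k ≡ 236 (mod 5) and k ≡ 37 (mod 5).
These are incompatible: 236 − 37 = 199 is not divisible by 5.
Therefore no such k exists.

There is no such integer.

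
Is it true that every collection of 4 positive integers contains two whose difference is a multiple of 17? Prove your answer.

No, the set {20, 21, 22, 23} is a counterexample.

Try 4 consecutive integers, 20, 21, 22, 23. Their remainders mod 17 are 3, 4, 5, 6 — pairwise different, as any 4 ≤ 17 consecutive integers have distinct residues.
No two share a residue, so no pair has difference divisible by 17; the claim fails for this set.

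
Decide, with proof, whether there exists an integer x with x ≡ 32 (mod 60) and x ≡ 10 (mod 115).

There is no such integer.

Both moduli are multiples of 5 = gcd(60, 115), so any solution would satisfy x ≡ 32 and x ≡ 10 modulo 5 simultaneously.
These are incompatible: 32 − 10 = 22 is not divisible by 5.
Hence the system has no solution.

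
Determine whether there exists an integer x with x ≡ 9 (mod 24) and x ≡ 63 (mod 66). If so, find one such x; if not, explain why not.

x = 129

The moduli are not coprime: gcd(24, 66) = 6. Compatibility requires 6 ∣ (63 − 9) = 54, which holds, so solutions exist.
List candidates x ≡ 9 (mod 24): 9, 33, 57, 81, 105, 129. Modulo 66 these are 9, 33, 57, 15, 39, 63; 129 gives 63 as required.
Check: 129 mod 24 = 9, 129 mod 66 = 63. ✓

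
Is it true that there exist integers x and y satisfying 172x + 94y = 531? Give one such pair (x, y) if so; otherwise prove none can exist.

No, no such integers exist.

gcd(172, 94) = 2, so every integer of the form 172x + 94y is a multiple of 2.
However 531 leaves remainder 1 on division by 2.
Hence no integers x, y satisfy the equation.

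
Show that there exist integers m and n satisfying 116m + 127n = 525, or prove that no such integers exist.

Since gcd(116, 127) = 1, every integer is an integer combination of 116 and 127.
Run the Euclidean algorithm on 127 and 116: 127 = 1·116 + 11, 116 = 10·11 + 6, 11 = 1·6 + 5, 6 = 1·5 + 1, 5 = 5·1 + 0.
Working back up the chain: 1 = 6 − 1·5 = 6 − (11 − 1·6) = −11 + 2·6 = −11 + 2·(116 − 10·11) = 2·116 − 21·11 = 2·116 − 21·(127 − 1·116) = −21·127 + 23·116. So 116·23 + 127·(-21) = 1.
Scaling by 525 gives the particular solution (m, n) = (12075, -11025).
The general solution is m = 12075 + 127k, n = -11025 − 116k; taking k = -95 gives the smaller pair m = 10, n = -5.
Indeed 116·10 + 127·(-5) = 1160 − 635 = 525.

m = 10, n = -5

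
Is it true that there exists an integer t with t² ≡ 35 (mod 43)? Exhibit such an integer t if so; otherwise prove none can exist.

t = 32

t = 32 works: 32² = 1024, and 1024 − 35 = 989 = 23·43.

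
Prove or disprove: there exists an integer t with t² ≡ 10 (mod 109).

No, no such integer exists.

109 is prime, so by Euler's criterion 10 is a square mod 109 iff 10^((109−1)/2) = 10^54 ≡ 1 (mod 109).
Squaring successively (mod 109): 10^2 = 100 ≡ 100; 10^4 ≡ 100² = 10000 ≡ 81; 10^8 ≡ 81² = 6561 ≡ 21; 10^16 ≡ 21² = 441 ≡ 5; 10^32 ≡ 5² = 25 ≡ 25.
Since 54 = 32 + 16 + 4 + 2, 10^54 ≡ 25 · 5 · 81 · 100; multiplying out mod 109: 25·5 = 125 ≡ 16, then 16·81 = 1296 ≡ 97, then 97·100 = 9700 ≡ 108. Thus 10^54 ≡ 108 ≡ −1 (mod 109).
The value −1 means 10 is a non-residue modulo 109, so t² ≡ 10 (mod 109) is impossible.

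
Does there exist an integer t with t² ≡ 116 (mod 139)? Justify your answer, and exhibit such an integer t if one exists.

t = 33

t = 33 works: 33² = 1089, and 1089 − 116 = 973 = 7·139.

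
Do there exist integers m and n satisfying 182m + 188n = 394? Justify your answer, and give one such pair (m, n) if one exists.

m = 91, n = -86

gcd(182, 188) = 2, and 2 divides 394, so integer solutions exist.
Dividing through by 2 reduces the equation to 91m + 94n = 197.
Dividing repeatedly: 94 = 1·91 + 3, 91 = 30·3 + 1, 3 = 3·1 + 0.
Working back up the chain: 1 = 91 − 30·3 = 91 − 30·(94 − 1·91) = −30·94 + 31·91. So 91·31 + 94·(-30) = 1.
Scaling by 197 gives the particular solution (m, n) = (6107, -5910).
Shifting by a multiple of (94, −91) keeps it a solution: m = 6107 − 64·94 = 91, n = -5910 + 64·91 = -86.
Indeed 182·91 + 188·(-86) = 16562 − 16168 = 394.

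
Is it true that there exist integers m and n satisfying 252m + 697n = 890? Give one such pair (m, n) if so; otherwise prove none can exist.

m = 695, n = -250

Since gcd(252, 697) = 1, every integer is an integer combination of 252 and 697.
Dividing repeatedly: 697 = 2·252 + 193, 252 = 1·193 + 59, 193 = 3·59 + 16, 59 = 3·16 + 11, 16 = 1·11 + 5, 11 = 2·5 + 1, 5 = 5·1 + 0.
Unwinding: 1 = 11 − 2·5 = 11 − 2·(16 − 1·11) = −2·16 + 3·11 = −2·16 + 3·(59 − 3·16) = 3·59 − 11·16 = 3·59 − 11·(193 − 3·59) = −11·193 + 36·59 = −11·193 + 36·(252 − 1·193) = 36·252 − 47·193 = 36·252 − 47·(697 − 2·252) = −47·697 + 130·252, i.e. 252·130 + 697·(-47) = 1.
Scaling by 890 gives the particular solution (m, n) = (115700, -41830).
Subtracting 165·697 from m and adding 165·252 to n gives the tidier solution (695, -250).
Check: 252·695 + 697·(-250) = 175140 − 174250 = 890. ✓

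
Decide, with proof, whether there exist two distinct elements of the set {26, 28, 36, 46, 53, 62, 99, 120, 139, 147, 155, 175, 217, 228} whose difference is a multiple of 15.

Reduce each element modulo 15: 26↦11, 28↦13, 36↦6, 46↦1, 53↦8, 62↦2, 99↦9, 120↦0, 139↦4, 147↦12, 155↦5, 175↦10, 217↦7, 228↦3.
No residue repeats among the 14 elements, so no pair has difference ≡ 0 (mod 15).

No such pair exists.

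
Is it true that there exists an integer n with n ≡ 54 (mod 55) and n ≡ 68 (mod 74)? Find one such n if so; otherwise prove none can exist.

Since 55 and 74 share no common factor, CRT says the pair of congruences has a solution (unique mod 4070).
Any solution of the first congruence is n = 54 + 55t; substituting into the second, 55t ≡ 68 − 54 ≡ 14 (mod 74).
Note 55·35 = 1925 ≡ 1 (mod 74) (as 1925 − 1 = 26·74), so 55⁻¹ ≡ 35.
Therefore t ≡ 35·14 = 490 ≡ 46 (mod 74).
With t = 46: n = 54 + 55·46 = 2584.
Verify: 2584 = 46·55 + 54 and 2584 = 34·74 + 68. ✓

n = 2584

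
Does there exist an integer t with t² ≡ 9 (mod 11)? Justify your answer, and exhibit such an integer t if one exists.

t = 8

Take t = 8. Then 8² = 64 = 5·11 + 9, so 8² ≡ 9 (mod 11).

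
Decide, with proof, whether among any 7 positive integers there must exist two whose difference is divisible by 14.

Take the 7 consecutive integers 33, 34, …, 39: their residues mod 14 are all distinct because 7 ≤ 14.
No two share a residue, so no pair has difference divisible by 14; the claim fails for this set.

No; for instance {33, 34, 35, 36, 37, 38, 39} is a counterexample.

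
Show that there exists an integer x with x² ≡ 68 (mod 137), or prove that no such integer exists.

Take x = 94. Then 94² = 8836 = 64·137 + 68, so 94² ≡ 68 (mod 137).

x = 94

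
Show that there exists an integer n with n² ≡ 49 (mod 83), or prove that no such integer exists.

n = 76

n = 76 works: 76² = 5776, and 5776 − 49 = 5727 = 69·83.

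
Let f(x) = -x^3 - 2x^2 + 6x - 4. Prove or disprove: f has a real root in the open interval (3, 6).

The endpoint values f(3) = -31 and f(6) = -256 are both negative. Claim: f(x) < 0 for every x in (3, 6).
Substitute x = 3 + u, where 0 < u < 3 on the interval. Expanding, f(3 + u) = -u^3 - 11u^2 - 33u - 31.
The nonzero coefficients here are all negative, so for u > 0 every term is negative (or zero), and the constant term -31 is strictly negative.
Therefore f(x) < 0 throughout (3, 6), and f has no zero there.

No.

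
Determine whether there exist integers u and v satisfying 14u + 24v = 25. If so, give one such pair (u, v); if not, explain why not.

No such integers exist.

Any value of 14u + 24v is a multiple of gcd(14, 24) = 2.
But 25 is not a multiple of 2 (it leaves remainder 1).
Therefore 14u + 24v = 25 has no solution in integers.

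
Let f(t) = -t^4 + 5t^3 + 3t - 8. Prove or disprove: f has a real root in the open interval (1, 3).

Such a root exists.

f(1) = -1 and f(3) = 55, which have opposite signs.
Since f is a polynomial it is continuous on [1, 3].
By the Intermediate Value Theorem, f takes the value 0 somewhere in the open interval.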